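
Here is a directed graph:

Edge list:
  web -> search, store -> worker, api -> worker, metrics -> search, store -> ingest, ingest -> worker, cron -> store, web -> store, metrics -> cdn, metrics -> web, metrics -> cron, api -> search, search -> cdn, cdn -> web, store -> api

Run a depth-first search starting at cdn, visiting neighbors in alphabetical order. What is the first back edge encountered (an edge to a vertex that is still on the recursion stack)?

search→cdn

DFS from cdn (visiting neighbors in alphabetical order); mark gray on enter, black on exit:
cdn gray
  web gray
    search gray
      search→cdn: cdn is gray → back edge
First back edge: search → cdn.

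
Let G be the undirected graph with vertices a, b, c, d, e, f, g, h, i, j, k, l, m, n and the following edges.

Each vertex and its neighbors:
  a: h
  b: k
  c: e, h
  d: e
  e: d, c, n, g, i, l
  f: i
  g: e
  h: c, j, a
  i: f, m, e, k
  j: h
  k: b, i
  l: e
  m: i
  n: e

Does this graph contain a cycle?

No

DFS, tracking each vertex's parent; an edge to a visited non-parent vertex closes a cycle.
Start from i:
visit i (parent –)
  visit f (parent i)
    f–i: parent, skip
  visit m (parent i)
    m–i: parent, skip
  visit e (parent i)
    visit d (parent e)
      d–e: parent, skip
    visit c (parent e)
      c–e: parent, skip
      visit h (parent c)
        h–c: parent, skip
        visit j (parent h)
          j–h: parent, skip
        visit a (parent h)
          a–h: parent, skip
    visit n (parent e)
      n–e: parent, skip
    visit g (parent e)
      g–e: parent, skip
    e–i: parent, skip
    visit l (parent e)
      l–e: parent, skip
  visit k (parent i)
    visit b (parent k)
      b–k: parent, skip
    k–i: parent, skip
No non-parent visited neighbor found — the graph is a forest.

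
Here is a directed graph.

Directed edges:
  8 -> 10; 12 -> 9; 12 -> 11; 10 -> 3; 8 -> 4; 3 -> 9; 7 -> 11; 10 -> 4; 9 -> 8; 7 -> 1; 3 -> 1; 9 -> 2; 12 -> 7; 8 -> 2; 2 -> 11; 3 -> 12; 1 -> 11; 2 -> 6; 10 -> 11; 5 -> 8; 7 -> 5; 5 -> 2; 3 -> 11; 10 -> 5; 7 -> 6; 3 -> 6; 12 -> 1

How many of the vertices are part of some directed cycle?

A vertex is on a directed cycle iff it belongs to a strongly connected component of size ≥ 2 (or has a self-loop).
The vertices on cycles are {3, 5, 7, 8, 9, 10, 12} — 7 in total.

7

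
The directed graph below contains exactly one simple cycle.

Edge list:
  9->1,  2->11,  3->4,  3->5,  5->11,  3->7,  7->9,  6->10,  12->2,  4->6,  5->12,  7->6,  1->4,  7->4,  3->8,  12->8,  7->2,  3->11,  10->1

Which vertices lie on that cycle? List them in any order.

1, 4, 6, 10

DFS with gray/black marking from 4:
4 gray
  6 gray
    10 gray
      1 gray
        1→4: 4 is gray → back edge
Back edge closes the cycle 4 → 6 → 10 → 1 → 4; its vertices are {1, 4, 6, 10}.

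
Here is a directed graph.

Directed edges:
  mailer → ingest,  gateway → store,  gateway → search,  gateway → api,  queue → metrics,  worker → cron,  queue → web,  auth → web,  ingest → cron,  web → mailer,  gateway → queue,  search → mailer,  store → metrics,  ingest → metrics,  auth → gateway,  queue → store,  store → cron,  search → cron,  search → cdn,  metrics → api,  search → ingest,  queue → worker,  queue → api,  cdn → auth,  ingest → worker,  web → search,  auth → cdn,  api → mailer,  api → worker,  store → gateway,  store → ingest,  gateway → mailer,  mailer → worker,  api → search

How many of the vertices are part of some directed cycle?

11

A vertex is on a directed cycle iff it belongs to a strongly connected component of size ≥ 2 (or has a self-loop).
The vertices on cycles are {api, cdn, web, auth, queue, store, ingest, mailer, search, gateway, metrics} — 11 in total.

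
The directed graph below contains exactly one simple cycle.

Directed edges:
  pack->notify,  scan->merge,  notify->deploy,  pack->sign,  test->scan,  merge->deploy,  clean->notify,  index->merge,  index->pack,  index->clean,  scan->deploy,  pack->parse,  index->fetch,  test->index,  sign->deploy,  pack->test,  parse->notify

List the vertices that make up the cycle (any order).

pack, test, index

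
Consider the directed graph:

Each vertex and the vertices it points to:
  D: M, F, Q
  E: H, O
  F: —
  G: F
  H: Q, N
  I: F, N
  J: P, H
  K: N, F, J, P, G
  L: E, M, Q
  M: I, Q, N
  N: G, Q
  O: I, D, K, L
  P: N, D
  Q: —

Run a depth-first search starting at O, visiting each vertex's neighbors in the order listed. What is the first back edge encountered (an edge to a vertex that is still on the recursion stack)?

E->O

DFS from O (visiting each vertex's neighbors in the order listed); mark gray on enter, black on exit:
O gray
  I gray
    F gray
    F black
    N gray
      G gray
        G→F: F black — skip
      G black
      Q gray
      Q black
    N black
  I black
  D gray
    M gray
      M→I: I black — skip
      M→Q: Q black — skip
      M→N: N black — skip
    M black
    D→F: F black — skip
    D→Q: Q black — skip
  D black
  K gray
    K→N: N black — skip
    K→F: F black — skip
    J gray
      P gray
        P→N: N black — skip
        P→D: D black — skip
      P black
      H gray
        H→Q: Q black — skip
        H→N: N black — skip
      H black
    J black
    K→P: P black — skip
    K→G: G black — skip
  K black
  L gray
    E gray
      E→H: H black — skip
      E→O: O is gray → back edge
First back edge: E → O.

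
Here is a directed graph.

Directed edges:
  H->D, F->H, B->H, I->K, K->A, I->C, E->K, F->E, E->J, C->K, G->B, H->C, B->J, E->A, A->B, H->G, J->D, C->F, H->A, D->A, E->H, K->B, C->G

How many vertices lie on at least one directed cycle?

10

A vertex is on a directed cycle iff it belongs to a strongly connected component of size ≥ 2 (or has a self-loop).
The vertices on cycles are {A, B, C, D, E, F, G, H, J, K} — 10 in total.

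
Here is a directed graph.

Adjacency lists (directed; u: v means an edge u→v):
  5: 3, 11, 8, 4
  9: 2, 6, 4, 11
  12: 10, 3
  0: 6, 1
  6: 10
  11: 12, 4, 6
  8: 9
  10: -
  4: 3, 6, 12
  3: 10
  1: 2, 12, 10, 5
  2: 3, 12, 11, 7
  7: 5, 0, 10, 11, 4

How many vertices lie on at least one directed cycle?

7

A vertex is on a directed cycle iff it belongs to a strongly connected component of size ≥ 2 (or has a self-loop).
The vertices on cycles are {0, 1, 2, 5, 7, 8, 9} — 7 in total.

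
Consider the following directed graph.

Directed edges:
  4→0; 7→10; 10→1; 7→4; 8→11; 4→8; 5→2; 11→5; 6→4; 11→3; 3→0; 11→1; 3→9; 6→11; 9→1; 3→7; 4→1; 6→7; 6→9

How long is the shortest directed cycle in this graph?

For each vertex v, BFS finds the shortest path from v back to v.
The shortest such closed walk is 11 → 3 → 7 → 4 → 8 → 11, length 5.

5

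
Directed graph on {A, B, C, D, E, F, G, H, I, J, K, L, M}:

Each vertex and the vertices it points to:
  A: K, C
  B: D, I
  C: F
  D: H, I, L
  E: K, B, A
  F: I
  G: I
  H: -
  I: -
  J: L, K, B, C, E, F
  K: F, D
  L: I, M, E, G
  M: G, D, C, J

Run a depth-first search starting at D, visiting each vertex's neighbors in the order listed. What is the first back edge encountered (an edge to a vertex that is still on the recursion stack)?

DFS from D (visiting each vertex's neighbors in the order listed); mark gray on enter, black on exit:
D gray
  H gray
  H black
  I gray
  I black
  L gray
    L→I: I black — skip
    M gray
      G gray
        G→I: I black — skip
      G black
      M→D: D is gray → back edge
First back edge: M → D.

M→D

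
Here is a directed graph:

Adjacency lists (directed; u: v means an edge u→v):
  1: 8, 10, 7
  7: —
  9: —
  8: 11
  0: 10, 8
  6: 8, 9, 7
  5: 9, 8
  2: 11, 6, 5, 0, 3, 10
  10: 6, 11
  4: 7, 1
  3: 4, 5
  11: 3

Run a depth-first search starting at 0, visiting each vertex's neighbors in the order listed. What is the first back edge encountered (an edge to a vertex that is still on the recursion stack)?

1->8

DFS from 0 (visiting each vertex's neighbors in the order listed); mark gray on enter, black on exit:
0 gray
  10 gray
    6 gray
      8 gray
        11 gray
          3 gray
            4 gray
              7 gray
              7 black
              1 gray
                1→8: 8 is gray → back edge
First back edge: 1 → 8.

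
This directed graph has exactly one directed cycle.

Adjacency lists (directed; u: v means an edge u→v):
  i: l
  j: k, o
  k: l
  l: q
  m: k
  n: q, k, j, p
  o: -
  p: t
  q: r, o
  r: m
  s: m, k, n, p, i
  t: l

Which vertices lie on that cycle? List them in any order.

k, l, m, q, r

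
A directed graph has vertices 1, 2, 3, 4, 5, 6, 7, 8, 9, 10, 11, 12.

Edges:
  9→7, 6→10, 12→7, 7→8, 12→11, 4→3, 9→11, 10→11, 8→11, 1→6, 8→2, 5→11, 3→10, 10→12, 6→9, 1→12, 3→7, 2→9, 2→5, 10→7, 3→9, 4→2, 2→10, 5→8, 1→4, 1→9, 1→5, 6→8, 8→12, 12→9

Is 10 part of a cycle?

10 is on a cycle iff 10 can reach itself via ≥1 edge.
10 → 7 → 8 → 2 → 10 — yes.

Yes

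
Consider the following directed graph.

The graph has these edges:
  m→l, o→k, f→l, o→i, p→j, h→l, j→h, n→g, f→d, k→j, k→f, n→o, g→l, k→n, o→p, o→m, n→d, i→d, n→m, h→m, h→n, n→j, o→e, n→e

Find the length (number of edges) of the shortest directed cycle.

For each vertex v, BFS finds the shortest path from v back to v.
The shortest such closed walk is k → n → o → k, length 3.

3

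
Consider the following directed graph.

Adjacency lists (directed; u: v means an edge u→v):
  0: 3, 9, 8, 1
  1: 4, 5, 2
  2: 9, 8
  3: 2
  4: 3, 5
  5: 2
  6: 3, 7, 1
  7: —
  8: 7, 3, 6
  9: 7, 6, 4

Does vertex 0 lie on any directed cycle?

No

0 lies on a cycle iff there is a path from 0 back to itself.
Exploring from 0, it never reaches itself; equivalently, its strongly connected component is a singleton.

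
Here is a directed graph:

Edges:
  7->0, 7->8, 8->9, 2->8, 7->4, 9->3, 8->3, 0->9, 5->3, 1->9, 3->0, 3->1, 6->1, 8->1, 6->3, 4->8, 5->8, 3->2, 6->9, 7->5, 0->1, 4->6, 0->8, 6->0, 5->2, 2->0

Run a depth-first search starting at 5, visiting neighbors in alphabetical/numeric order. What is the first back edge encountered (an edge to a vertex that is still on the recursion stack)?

3→0

DFS from 5 (visiting neighbors in alphabetical/numeric order); mark gray on enter, black on exit:
5 gray
  2 gray
    0 gray
      1 gray
        9 gray
          3 gray
            3→0: 0 is gray → back edge
First back edge: 3 → 0.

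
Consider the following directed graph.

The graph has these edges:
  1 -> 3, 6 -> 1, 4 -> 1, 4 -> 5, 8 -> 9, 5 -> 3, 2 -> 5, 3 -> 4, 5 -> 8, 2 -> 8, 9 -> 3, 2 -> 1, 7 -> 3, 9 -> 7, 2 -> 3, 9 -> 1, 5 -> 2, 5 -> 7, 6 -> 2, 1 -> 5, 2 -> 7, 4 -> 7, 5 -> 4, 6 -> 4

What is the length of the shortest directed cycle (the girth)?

2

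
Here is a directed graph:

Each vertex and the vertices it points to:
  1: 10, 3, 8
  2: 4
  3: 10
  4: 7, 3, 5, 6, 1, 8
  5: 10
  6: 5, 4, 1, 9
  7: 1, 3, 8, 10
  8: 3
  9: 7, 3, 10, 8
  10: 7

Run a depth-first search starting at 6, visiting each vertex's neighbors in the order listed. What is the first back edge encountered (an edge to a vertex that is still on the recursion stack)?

1->10

DFS from 6 (visiting each vertex's neighbors in the order listed); mark gray on enter, black on exit:
6 gray
  5 gray
    10 gray
      7 gray
        1 gray
          1→10: 10 is gray → back edge
First back edge: 1 → 10.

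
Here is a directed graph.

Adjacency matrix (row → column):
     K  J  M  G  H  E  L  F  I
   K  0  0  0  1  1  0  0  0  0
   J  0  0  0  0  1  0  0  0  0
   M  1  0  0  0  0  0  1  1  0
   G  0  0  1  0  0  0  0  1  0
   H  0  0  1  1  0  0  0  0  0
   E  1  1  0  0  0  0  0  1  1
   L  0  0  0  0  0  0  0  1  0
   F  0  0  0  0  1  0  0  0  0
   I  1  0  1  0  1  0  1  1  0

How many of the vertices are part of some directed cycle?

6

A vertex is on a directed cycle iff it belongs to a strongly connected component of size ≥ 2 (or has a self-loop).
The vertices on cycles are {F, G, H, K, L, M} — 6 in total.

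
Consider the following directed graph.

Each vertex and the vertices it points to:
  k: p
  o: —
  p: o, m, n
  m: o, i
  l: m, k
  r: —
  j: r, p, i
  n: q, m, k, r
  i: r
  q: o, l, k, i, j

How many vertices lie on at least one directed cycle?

A vertex is on a directed cycle iff it belongs to a strongly connected component of size ≥ 2 (or has a self-loop).
The vertices on cycles are {j, k, l, n, p, q} — 6 in total.

6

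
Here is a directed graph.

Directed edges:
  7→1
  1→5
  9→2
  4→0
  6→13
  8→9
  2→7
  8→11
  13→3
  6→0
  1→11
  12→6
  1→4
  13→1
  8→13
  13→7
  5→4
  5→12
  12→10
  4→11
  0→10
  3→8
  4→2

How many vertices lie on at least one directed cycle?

11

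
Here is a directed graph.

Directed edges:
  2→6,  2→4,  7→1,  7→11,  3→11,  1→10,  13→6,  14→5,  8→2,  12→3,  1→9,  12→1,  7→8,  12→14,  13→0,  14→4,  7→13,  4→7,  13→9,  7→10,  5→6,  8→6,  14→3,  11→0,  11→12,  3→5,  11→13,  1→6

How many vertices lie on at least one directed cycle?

8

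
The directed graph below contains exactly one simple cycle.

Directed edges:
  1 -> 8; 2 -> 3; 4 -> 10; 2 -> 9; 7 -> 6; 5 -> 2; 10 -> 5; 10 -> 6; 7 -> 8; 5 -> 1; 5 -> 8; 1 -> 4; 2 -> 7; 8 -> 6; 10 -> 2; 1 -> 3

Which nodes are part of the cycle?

1, 4, 5, 10

DFS with gray/black marking from 10:
10 gray
  2 gray
    3 gray
    3 black
    7 gray
      6 gray
      6 black
      8 gray
        8→6: 6 black — skip
      8 black
    7 black
    9 gray
    9 black
  2 black
  5 gray
    1 gray
      4 gray
        4→10: 10 is gray → back edge
Back edge closes the cycle 10 → 5 → 1 → 4 → 10; its vertices are {1, 4, 5, 10}.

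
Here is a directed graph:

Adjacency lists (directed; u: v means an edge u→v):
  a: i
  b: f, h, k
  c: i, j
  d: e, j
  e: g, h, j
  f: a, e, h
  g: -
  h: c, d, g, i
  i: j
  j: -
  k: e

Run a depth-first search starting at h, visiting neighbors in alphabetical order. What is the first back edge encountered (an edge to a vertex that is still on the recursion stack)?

DFS from h (visiting neighbors in alphabetical order); mark gray on enter, black on exit:
h gray
  c gray
    i gray
      j gray
      j black
    i black
    c→j: j black — skip
  c black
  d gray
    e gray
      g gray
      g black
      e→h: h is gray → back edge
First back edge: e → h.

e→h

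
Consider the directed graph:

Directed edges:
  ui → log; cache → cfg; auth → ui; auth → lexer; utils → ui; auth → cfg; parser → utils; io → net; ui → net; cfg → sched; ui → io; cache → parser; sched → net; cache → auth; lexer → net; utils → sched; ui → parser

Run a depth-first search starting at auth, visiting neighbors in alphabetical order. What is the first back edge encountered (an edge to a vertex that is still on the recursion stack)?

DFS from auth (visiting neighbors in alphabetical order); mark gray on enter, black on exit:
auth gray
  cfg gray
    sched gray
      net gray
      net black
    sched black
  cfg black
  lexer gray
    lexer→net: net black — skip
  lexer black
  ui gray
    io gray
      io→net: net black — skip
    io black
    log gray
    log black
    ui→net: net black — skip
    parser gray
      utils gray
        utils→sched: sched black — skip
        utils→ui: ui is gray → back edge
First back edge: utils → ui.

utils->ui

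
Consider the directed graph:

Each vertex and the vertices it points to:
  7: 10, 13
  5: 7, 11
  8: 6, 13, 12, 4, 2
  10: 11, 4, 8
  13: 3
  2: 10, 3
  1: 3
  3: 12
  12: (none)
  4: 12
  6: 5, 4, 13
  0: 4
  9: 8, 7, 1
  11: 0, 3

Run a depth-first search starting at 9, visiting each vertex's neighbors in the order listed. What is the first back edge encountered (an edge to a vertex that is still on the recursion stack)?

10->8

DFS from 9 (visiting each vertex's neighbors in the order listed); mark gray on enter, black on exit:
9 gray
  8 gray
    6 gray
      5 gray
        7 gray
          10 gray
            11 gray
              0 gray
                4 gray
                  12 gray
                  12 black
                4 black
              0 black
              3 gray
                3→12: 12 black — skip
              3 black
            11 black
            10→4: 4 black — skip
            10→8: 8 is gray → back edge
First back edge: 10 → 8.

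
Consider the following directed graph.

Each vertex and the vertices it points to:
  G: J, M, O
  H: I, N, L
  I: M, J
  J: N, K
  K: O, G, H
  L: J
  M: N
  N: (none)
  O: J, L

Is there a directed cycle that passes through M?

No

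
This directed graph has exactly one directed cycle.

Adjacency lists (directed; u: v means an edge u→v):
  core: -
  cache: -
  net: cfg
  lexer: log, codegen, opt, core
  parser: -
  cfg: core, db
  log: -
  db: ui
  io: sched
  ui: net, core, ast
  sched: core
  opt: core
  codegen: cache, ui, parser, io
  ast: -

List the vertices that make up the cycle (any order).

DFS with gray/black marking from ui:
ui gray
  net gray
    cfg gray
      core gray
      core black
      db gray
        db→ui: ui is gray → back edge
Back edge closes the cycle ui → net → cfg → db → ui; its vertices are {db, ui, cfg, net}.

db, ui, cfg, net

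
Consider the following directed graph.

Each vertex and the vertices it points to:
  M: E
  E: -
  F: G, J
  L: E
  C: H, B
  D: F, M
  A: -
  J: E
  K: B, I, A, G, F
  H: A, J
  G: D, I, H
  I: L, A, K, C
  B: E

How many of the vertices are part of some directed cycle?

A vertex is on a directed cycle iff it belongs to a strongly connected component of size ≥ 2 (or has a self-loop).
The vertices on cycles are {D, F, G, I, K} — 5 in total.

5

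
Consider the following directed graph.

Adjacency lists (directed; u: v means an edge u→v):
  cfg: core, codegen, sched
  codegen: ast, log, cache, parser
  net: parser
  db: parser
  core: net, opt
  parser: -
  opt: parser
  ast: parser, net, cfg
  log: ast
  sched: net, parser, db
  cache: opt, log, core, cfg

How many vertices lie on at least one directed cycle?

5

A vertex is on a directed cycle iff it belongs to a strongly connected component of size ≥ 2 (or has a self-loop).
The vertices on cycles are {ast, cfg, log, cache, codegen} — 5 in total.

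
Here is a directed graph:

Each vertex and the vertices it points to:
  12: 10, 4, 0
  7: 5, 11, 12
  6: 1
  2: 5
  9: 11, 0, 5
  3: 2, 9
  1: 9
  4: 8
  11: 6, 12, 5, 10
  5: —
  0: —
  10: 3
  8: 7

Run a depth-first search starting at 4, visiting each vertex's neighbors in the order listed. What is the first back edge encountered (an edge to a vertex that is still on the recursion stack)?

9->11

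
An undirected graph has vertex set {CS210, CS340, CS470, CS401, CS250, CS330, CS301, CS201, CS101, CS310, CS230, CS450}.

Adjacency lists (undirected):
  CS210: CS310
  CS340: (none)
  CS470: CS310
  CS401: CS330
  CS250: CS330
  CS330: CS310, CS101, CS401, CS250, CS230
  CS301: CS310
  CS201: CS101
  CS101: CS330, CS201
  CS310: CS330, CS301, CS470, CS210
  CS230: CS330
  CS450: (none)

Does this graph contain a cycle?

No

DFS, tracking each vertex's parent; an edge to a visited non-parent vertex closes a cycle.
Start from CS340:
visit CS340 (parent –)
visit CS210 (parent –)
  visit CS310 (parent CS210)
    visit CS330 (parent CS310)
      CS330–CS310: parent, skip
      visit CS101 (parent CS330)
        CS101–CS330: parent, skip
        visit CS201 (parent CS101)
          CS201–CS101: parent, skip
      visit CS401 (parent CS330)
        CS401–CS330: parent, skip
      visit CS250 (parent CS330)
        CS250–CS330: parent, skip
      visit CS230 (parent CS330)
        CS230–CS330: parent, skip
    visit CS301 (parent CS310)
      CS301–CS310: parent, skip
    visit CS470 (parent CS310)
      CS470–CS310: parent, skip
    CS310–CS210: parent, skip
visit CS450 (parent –)
No non-parent visited neighbor found — the graph is a forest.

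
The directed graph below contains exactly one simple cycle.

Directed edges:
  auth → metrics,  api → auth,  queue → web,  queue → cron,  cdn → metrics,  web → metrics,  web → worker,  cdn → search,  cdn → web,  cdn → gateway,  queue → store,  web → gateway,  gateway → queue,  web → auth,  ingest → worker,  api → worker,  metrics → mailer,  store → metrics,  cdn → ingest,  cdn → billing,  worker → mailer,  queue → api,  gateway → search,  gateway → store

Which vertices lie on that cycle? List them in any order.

web, queue, gateway

DFS with gray/black marking from gateway:
gateway gray
  store gray
    metrics gray
      mailer gray
      mailer black
    metrics black
  store black
  search gray
  search black
  queue gray
    cron gray
    cron black
    web gray
      web→metrics: metrics black — skip
      worker gray
        worker→mailer: mailer black — skip
      worker black
      web→gateway: gateway is gray → back edge
Back edge closes the cycle gateway → queue → web → gateway; its vertices are {web, queue, gateway}.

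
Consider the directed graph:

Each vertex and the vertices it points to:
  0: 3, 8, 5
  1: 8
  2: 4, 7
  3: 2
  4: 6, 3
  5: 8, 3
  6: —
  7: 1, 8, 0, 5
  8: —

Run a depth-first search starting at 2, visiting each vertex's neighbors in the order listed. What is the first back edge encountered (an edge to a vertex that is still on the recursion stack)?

DFS from 2 (visiting each vertex's neighbors in the order listed); mark gray on enter, black on exit:
2 gray
  4 gray
    6 gray
    6 black
    3 gray
      3→2: 2 is gray → back edge
First back edge: 3 → 2.

3->2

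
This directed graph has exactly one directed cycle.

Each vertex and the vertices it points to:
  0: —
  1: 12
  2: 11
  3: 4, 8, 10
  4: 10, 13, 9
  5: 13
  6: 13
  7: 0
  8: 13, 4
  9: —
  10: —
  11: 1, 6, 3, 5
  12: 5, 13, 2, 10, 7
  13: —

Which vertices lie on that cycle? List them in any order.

1, 2, 11, 12

DFS with gray/black marking from 2:
2 gray
  11 gray
    1 gray
      12 gray
        5 gray
          13 gray
          13 black
        5 black
        12→13: 13 black — skip
        12→2: 2 is gray → back edge
Back edge closes the cycle 2 → 11 → 1 → 12 → 2; its vertices are {1, 2, 11, 12}.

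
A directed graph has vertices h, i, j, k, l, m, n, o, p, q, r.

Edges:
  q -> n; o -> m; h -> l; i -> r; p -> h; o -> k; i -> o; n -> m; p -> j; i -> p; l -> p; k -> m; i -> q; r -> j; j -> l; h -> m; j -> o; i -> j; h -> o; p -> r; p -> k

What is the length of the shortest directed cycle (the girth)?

3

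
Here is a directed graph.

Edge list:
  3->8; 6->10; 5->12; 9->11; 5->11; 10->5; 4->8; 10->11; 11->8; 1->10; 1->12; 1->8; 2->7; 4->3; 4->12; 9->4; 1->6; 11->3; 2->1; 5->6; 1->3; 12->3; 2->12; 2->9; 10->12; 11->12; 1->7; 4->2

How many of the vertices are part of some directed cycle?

6

A vertex is on a directed cycle iff it belongs to a strongly connected component of size ≥ 2 (or has a self-loop).
The vertices on cycles are {2, 4, 5, 6, 9, 10} — 6 in total.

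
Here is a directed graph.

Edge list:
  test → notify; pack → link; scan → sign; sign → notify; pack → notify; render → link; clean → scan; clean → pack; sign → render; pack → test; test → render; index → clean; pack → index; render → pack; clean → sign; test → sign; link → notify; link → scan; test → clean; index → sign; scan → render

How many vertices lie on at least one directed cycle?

8

A vertex is on a directed cycle iff it belongs to a strongly connected component of size ≥ 2 (or has a self-loop).
The vertices on cycles are {link, pack, scan, sign, test, clean, index, render} — 8 in total.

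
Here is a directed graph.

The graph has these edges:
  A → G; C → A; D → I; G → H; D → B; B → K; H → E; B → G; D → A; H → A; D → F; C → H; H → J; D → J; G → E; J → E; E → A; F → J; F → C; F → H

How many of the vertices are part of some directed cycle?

5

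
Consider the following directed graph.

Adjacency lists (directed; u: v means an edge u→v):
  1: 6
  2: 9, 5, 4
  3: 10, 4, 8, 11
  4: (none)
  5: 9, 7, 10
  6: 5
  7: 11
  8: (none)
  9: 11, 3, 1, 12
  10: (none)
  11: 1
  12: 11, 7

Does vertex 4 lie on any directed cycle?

4 lies on a cycle iff there is a path from 4 back to itself.
Exploring from 4, it never reaches itself; equivalently, its strongly connected component is a singleton.

No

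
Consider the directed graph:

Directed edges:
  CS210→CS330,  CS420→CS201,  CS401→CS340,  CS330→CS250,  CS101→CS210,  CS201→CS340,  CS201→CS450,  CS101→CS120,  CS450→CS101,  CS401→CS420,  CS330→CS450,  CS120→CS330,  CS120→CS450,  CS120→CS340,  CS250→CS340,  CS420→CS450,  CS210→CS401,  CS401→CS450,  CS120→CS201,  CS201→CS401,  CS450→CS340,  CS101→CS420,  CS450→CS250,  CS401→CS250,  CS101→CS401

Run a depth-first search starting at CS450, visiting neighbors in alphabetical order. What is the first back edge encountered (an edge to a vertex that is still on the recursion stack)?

DFS from CS450 (visiting neighbors in alphabetical order); mark gray on enter, black on exit:
CS450 gray
  CS101 gray
    CS120 gray
      CS201 gray
        CS340 gray
        CS340 black
        CS401 gray
          CS250 gray
            CS250→CS340: CS340 black — skip
          CS250 black
          CS401→CS340: CS340 black — skip
          CS420 gray
            CS420→CS201: CS201 is gray → back edge
First back edge: CS420 → CS201.

CS420→CS201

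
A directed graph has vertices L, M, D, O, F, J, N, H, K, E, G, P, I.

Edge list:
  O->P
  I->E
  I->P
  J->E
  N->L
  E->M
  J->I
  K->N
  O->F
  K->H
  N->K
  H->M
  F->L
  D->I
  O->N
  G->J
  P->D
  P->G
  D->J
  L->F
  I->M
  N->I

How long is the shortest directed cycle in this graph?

For each vertex v, BFS finds the shortest path from v back to v.
The shortest such closed walk is N → K → N, length 2.

2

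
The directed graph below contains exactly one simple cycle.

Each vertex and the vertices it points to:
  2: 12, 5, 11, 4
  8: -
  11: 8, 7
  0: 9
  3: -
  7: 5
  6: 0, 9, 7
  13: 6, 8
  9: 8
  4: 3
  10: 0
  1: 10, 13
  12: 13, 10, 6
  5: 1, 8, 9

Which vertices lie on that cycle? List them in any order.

1, 5, 6, 7, 13

DFS with gray/black marking from 5:
5 gray
  1 gray
    10 gray
      0 gray
        9 gray
          8 gray
          8 black
        9 black
      0 black
    10 black
    13 gray
      6 gray
        6→0: 0 black — skip
        6→9: 9 black — skip
        7 gray
          7→5: 5 is gray → back edge
Back edge closes the cycle 5 → 1 → 13 → 6 → 7 → 5; its vertices are {1, 5, 6, 7, 13}.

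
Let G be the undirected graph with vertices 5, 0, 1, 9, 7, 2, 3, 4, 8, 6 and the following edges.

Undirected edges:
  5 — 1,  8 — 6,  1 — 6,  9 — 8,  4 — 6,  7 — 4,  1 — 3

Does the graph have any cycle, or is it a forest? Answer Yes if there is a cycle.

No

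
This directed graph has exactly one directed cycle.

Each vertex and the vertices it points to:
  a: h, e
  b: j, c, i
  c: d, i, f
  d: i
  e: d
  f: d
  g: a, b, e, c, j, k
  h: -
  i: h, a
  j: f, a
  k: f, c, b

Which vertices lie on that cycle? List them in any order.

DFS with gray/black marking from e:
e gray
  d gray
    i gray
      h gray
      h black
      a gray
        a→h: h black — skip
        a→e: e is gray → back edge
Back edge closes the cycle e → d → i → a → e; its vertices are {a, d, e, i}.

a, d, e, i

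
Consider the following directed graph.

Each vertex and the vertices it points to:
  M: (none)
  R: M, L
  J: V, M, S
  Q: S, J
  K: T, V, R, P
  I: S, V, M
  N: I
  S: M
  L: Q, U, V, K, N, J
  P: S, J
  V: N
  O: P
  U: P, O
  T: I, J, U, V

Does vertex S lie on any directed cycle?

No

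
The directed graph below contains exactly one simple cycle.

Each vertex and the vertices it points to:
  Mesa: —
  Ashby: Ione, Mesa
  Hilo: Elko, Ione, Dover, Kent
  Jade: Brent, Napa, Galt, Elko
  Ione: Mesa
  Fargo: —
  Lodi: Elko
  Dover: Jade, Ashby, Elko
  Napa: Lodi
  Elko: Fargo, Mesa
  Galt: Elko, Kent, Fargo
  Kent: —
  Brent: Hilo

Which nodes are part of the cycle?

DFS with gray/black marking from Dover:
Dover gray
  Jade gray
    Brent gray
      Hilo gray
        Elko gray
          Fargo gray
          Fargo black
          Mesa gray
          Mesa black
        Elko black
        Ione gray
          Ione→Mesa: Mesa black — skip
        Ione black
        Hilo→Dover: Dover is gray → back edge
Back edge closes the cycle Dover → Jade → Brent → Hilo → Dover; its vertices are {Hilo, Jade, Brent, Dover}.

Hilo, Jade, Brent, Dover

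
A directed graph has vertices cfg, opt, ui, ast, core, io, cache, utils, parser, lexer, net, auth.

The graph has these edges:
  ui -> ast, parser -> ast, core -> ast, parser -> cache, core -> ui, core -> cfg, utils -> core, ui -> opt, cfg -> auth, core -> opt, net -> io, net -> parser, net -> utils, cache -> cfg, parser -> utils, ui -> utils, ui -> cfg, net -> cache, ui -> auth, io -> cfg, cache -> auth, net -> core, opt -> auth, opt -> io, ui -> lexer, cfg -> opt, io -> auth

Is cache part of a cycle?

No

cache lies on a cycle iff there is a path from cache back to itself.
Exploring from cache, it never reaches itself; equivalently, its strongly connected component is a singleton.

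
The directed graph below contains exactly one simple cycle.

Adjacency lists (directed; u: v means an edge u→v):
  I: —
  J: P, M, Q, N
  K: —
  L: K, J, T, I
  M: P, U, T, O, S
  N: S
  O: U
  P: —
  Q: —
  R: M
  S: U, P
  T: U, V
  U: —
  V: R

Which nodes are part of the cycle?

M, R, T, V

DFS with gray/black marking from M:
M gray
  P gray
  P black
  U gray
  U black
  T gray
    T→U: U black — skip
    V gray
      R gray
        R→M: M is gray → back edge
Back edge closes the cycle M → T → V → R → M; its vertices are {M, R, T, V}.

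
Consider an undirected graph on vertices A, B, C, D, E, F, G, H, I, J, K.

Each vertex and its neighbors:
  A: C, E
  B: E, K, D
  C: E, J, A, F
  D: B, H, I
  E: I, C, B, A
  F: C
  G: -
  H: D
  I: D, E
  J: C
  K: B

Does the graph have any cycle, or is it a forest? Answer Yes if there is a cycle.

DFS, tracking each vertex's parent; an edge to a visited non-parent vertex closes a cycle.
Start from E:
visit E (parent –)
  visit I (parent E)
    visit D (parent I)
      visit B (parent D)
        B–E: E visited and ≠ parent → cycle
Cycle: E – I – D – B – E.

Yes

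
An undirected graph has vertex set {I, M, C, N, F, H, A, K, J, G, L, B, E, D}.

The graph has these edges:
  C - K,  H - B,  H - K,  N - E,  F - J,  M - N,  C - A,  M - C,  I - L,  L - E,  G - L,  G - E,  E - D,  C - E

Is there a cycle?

Yes

DFS, tracking each vertex's parent; an edge to a visited non-parent vertex closes a cycle.
Start from E:
visit E (parent –)
  visit L (parent E)
    visit I (parent L)
      I–L: parent, skip
    visit G (parent L)
      G–E: E visited and ≠ parent → cycle
Cycle: E – L – G – E.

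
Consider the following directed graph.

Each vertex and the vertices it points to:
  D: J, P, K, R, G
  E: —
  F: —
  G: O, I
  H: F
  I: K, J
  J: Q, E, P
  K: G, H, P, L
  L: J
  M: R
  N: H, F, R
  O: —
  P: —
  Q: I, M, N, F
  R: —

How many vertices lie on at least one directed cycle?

6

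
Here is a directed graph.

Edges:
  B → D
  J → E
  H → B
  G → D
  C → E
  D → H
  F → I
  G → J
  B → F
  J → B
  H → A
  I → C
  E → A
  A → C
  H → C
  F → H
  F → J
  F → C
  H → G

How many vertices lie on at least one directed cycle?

9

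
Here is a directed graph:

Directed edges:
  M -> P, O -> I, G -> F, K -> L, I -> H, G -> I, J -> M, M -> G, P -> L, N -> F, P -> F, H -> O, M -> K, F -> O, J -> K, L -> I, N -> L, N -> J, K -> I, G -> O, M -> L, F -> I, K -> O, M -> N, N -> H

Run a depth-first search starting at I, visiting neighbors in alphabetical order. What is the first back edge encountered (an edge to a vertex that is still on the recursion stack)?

O->I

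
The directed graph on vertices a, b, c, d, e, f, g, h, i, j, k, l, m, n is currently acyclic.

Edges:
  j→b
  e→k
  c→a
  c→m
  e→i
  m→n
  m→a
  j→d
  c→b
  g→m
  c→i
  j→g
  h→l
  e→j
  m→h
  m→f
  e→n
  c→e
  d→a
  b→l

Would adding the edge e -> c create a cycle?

Yes

Adding e→c creates a cycle iff c can already reach e.
Path from c: c → e.
So c → … → e → c is a cycle.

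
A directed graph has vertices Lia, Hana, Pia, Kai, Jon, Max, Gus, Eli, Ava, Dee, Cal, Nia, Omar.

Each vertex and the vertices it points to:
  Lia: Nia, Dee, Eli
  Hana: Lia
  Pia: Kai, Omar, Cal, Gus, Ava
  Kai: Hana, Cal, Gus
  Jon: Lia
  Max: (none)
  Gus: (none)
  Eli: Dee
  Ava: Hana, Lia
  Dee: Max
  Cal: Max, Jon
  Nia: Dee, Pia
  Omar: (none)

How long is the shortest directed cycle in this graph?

4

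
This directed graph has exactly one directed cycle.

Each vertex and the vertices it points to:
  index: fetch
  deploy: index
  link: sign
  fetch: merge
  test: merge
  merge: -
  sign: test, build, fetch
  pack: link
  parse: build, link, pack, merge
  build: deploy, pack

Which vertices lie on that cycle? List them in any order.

link, pack, sign, build

DFS with gray/black marking from link:
link gray
  sign gray
    test gray
      merge gray
      merge black
    test black
    build gray
      deploy gray
        index gray
          fetch gray
            fetch→merge: merge black — skip
          fetch black
        index black
      deploy black
      pack gray
        pack→link: link is gray → back edge
Back edge closes the cycle link → sign → build → pack → link; its vertices are {link, pack, sign, build}.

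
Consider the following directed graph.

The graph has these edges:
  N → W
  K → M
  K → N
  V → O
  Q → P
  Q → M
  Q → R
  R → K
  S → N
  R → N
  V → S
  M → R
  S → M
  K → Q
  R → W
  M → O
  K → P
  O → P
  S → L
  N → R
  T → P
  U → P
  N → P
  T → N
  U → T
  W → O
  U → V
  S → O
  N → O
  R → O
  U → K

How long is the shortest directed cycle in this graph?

2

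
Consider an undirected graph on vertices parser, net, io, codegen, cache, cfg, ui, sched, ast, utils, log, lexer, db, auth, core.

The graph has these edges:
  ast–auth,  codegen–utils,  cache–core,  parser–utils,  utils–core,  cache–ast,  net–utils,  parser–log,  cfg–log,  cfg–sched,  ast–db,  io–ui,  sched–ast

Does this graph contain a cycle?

DFS, tracking each vertex's parent; an edge to a visited non-parent vertex closes a cycle.
Start from cfg:
visit cfg (parent –)
  visit log (parent cfg)
    visit parser (parent log)
      visit utils (parent parser)
        visit core (parent utils)
          visit cache (parent core)
            visit ast (parent cache)
              ast–cache: parent, skip
              visit db (parent ast)
                db–ast: parent, skip
              visit auth (parent ast)
                auth–ast: parent, skip
              visit sched (parent ast)
                sched–cfg: cfg visited and ≠ parent → cycle
Cycle: cfg – log – parser – utils – core – cache – ast – sched – cfg.

Yes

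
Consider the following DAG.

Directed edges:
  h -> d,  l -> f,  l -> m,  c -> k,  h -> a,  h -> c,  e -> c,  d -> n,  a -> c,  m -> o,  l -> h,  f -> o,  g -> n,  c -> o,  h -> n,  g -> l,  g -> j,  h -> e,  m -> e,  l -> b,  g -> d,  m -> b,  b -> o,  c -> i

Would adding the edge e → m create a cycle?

Adding e→m creates a cycle iff m can already reach e.
Path from m: m → e.
So m → … → e → m is a cycle.

Yes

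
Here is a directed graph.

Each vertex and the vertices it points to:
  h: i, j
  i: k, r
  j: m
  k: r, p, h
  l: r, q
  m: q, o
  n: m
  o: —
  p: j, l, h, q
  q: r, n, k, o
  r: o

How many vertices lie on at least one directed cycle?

9

A vertex is on a directed cycle iff it belongs to a strongly connected component of size ≥ 2 (or has a self-loop).
The vertices on cycles are {h, i, j, k, l, m, n, p, q} — 9 in total.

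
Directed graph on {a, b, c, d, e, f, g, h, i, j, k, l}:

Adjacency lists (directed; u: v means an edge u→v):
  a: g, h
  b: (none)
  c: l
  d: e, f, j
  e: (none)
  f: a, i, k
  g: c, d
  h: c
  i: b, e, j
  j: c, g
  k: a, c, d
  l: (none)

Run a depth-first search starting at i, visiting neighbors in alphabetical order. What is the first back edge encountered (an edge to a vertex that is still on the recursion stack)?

DFS from i (visiting neighbors in alphabetical order); mark gray on enter, black on exit:
i gray
  b gray
  b black
  e gray
  e black
  j gray
    c gray
      l gray
      l black
    c black
    g gray
      g→c: c black — skip
      d gray
        d→e: e black — skip
        f gray
          a gray
            a→g: g is gray → back edge
First back edge: a → g.

a→g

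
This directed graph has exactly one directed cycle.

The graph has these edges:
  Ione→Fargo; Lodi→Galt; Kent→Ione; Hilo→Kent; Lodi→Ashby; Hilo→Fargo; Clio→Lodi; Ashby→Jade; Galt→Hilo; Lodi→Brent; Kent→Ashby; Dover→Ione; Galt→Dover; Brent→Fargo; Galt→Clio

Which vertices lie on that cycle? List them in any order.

Clio, Galt, Lodi

DFS with gray/black marking from Lodi:
Lodi gray
  Galt gray
    Clio gray
      Clio→Lodi: Lodi is gray → back edge
Back edge closes the cycle Lodi → Galt → Clio → Lodi; its vertices are {Clio, Galt, Lodi}.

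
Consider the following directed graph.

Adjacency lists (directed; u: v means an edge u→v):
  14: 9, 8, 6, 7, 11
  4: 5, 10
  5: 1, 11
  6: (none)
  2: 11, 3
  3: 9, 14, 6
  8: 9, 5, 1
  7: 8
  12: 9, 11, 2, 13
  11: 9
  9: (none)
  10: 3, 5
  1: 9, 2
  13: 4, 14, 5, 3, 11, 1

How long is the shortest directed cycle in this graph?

5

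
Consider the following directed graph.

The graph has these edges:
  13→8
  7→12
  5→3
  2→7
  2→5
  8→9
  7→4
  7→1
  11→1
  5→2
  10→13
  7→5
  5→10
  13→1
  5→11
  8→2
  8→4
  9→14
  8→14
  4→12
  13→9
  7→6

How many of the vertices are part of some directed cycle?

6

A vertex is on a directed cycle iff it belongs to a strongly connected component of size ≥ 2 (or has a self-loop).
The vertices on cycles are {2, 5, 7, 8, 10, 13} — 6 in total.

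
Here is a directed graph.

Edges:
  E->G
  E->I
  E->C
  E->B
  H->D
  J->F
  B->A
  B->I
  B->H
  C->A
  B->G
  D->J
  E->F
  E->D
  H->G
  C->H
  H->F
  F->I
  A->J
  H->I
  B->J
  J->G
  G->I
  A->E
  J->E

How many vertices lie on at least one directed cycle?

A vertex is on a directed cycle iff it belongs to a strongly connected component of size ≥ 2 (or has a self-loop).
The vertices on cycles are {A, B, C, D, E, H, J} — 7 in total.

7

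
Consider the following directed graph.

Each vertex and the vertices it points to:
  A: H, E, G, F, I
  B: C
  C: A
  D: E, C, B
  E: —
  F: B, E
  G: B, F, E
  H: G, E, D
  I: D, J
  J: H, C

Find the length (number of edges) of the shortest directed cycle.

4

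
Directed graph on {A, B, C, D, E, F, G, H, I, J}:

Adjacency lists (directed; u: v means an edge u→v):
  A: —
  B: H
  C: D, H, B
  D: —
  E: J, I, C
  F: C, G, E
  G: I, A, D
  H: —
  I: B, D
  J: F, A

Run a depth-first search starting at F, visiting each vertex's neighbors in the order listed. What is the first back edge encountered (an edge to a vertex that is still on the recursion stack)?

DFS from F (visiting each vertex's neighbors in the order listed); mark gray on enter, black on exit:
F gray
  C gray
    D gray
    D black
    H gray
    H black
    B gray
      B→H: H black — skip
    B black
  C black
  G gray
    I gray
      I→B: B black — skip
      I→D: D black — skip
    I black
    A gray
    A black
    G→D: D black — skip
  G black
  E gray
    J gray
      J→F: F is gray → back edge
First back edge: J → F.

J→F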